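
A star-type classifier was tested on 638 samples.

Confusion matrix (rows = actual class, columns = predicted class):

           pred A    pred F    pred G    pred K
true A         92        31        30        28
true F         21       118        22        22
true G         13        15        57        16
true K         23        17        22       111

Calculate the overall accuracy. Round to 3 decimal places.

Accuracy = trace / total = (92+118+57+111=378) / 638 = 378/638 = 0.592

0.592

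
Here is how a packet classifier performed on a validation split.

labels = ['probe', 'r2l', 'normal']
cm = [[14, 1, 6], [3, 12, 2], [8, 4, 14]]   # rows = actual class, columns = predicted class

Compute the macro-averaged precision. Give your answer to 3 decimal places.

Per-class precision (TP/(TP+FP)):
  probe: TP=14, FP=3+8=11 → 14/25 = 0.5600
  r2l: TP=12, FP=1+4=5 → 12/17 = 0.7059
  normal: TP=14, FP=6+2=8 → 14/22 = 0.6364
Macro-precision = mean = (0.5600 + 0.7059 + 0.6364) / 3 = 0.634

0.634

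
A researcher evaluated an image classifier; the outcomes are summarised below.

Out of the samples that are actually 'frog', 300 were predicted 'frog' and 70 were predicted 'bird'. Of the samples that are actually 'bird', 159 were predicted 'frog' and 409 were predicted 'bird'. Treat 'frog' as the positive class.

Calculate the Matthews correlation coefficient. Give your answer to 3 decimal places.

0.519

MCC = (TP·TN − FP·FN) / √((TP+FP)(TP+FN)(TN+FP)(TN+FN))
Numerator = 300·409 − 159·70 = 111570
Denominator = √(459·370·568·479) = √46205987760 = 214955.7809
MCC = 111570 / 214955.7809 = 0.519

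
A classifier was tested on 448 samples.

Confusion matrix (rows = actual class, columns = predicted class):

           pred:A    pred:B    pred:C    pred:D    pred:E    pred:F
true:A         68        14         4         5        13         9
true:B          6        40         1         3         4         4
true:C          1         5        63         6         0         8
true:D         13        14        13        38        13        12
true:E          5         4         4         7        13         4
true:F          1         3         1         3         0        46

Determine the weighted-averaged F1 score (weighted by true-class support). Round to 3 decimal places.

0.593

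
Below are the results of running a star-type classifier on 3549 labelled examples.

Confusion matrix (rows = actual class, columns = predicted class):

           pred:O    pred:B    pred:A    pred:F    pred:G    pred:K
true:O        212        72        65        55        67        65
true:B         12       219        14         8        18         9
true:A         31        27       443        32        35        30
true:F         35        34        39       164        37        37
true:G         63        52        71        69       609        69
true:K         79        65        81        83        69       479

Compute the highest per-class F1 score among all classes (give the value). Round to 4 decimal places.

Per-class F1 score (2·TP/(2·TP+FP+FN)):
  O: TP=212, FP=12+31+35+63+79=220, FN=72+65+55+67+65=324 → 424/968 = 0.43802
  B: TP=219, FP=72+27+34+52+65=250, FN=12+14+8+18+9=61 → 438/749 = 0.58478
  A: TP=443, FP=65+14+39+71+81=270, FN=31+27+32+35+30=155 → 886/1311 = 0.67582
  F: TP=164, FP=55+8+32+69+83=247, FN=35+34+39+37+37=182 → 328/757 = 0.43329
  G: TP=609, FP=67+18+35+37+69=226, FN=63+52+71+69+69=324 → 1218/1768 = 0.68891
  K: TP=479, FP=65+9+30+37+69=210, FN=79+65+81+83+69=377 → 958/1545 = 0.62006
Highest is class 'G' with F1 score = 0.6889.

0.6889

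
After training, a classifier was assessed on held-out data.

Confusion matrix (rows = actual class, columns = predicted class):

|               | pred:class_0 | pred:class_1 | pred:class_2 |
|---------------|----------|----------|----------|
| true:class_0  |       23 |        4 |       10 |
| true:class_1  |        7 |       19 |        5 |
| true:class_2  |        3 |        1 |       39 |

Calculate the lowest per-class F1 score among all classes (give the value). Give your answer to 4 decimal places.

Per-class F1 score (2·TP/(2·TP+FP+FN)):
  class_0: TP=23, FP=7+3=10, FN=4+10=14 → 46/70 = 0.65714
  class_1: TP=19, FP=4+1=5, FN=7+5=12 → 38/55 = 0.69091
  class_2: TP=39, FP=10+5=15, FN=3+1=4 → 78/97 = 0.80412
Lowest is class 'class_0' with F1 score = 0.6571.

0.6571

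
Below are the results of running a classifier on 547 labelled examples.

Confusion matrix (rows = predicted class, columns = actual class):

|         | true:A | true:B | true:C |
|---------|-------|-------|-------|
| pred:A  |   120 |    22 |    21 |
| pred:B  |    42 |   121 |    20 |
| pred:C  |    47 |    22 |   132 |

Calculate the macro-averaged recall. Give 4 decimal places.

0.6902

Per-class recall (TP/(TP+FN)):
  A: TP=120, FN=42+47=89 → 120/209 = 0.57416
  B: TP=121, FN=22+22=44 → 121/165 = 0.73333
  C: TP=132, FN=21+20=41 → 132/173 = 0.76301
Macro-recall = mean = (0.57416 + 0.73333 + 0.76301) / 3 = 0.6902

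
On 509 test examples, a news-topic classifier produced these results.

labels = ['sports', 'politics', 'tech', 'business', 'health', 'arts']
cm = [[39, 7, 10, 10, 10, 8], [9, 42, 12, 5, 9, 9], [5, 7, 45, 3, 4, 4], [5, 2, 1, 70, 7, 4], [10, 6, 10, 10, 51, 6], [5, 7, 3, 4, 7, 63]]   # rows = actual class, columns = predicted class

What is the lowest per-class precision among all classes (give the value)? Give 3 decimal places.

0.534

Per-class precision (TP/(TP+FP)):
  sports: TP=39, FP=9+5+5+10+5=34 → 39/73 = 0.5342
  politics: TP=42, FP=7+7+2+6+7=29 → 42/71 = 0.5915
  tech: TP=45, FP=10+12+1+10+3=36 → 45/81 = 0.5556
  business: TP=70, FP=10+5+3+10+4=32 → 70/102 = 0.6863
  health: TP=51, FP=10+9+4+7+7=37 → 51/88 = 0.5795
  arts: TP=63, FP=8+9+4+4+6=31 → 63/94 = 0.6702
Lowest is class 'sports' with precision = 0.534.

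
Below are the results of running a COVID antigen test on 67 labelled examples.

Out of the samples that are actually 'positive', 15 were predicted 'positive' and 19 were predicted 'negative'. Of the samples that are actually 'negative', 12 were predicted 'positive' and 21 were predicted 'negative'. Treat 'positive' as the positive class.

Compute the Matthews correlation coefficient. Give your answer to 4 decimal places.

0.0790

MCC = (TP·TN − FP·FN) / √((TP+FP)(TP+FN)(TN+FP)(TN+FN))
Numerator = 15·21 − 12·19 = 87
Denominator = √(27·34·33·40) = √1211760 = 1100.7997
MCC = 87 / 1100.7997 = 0.0790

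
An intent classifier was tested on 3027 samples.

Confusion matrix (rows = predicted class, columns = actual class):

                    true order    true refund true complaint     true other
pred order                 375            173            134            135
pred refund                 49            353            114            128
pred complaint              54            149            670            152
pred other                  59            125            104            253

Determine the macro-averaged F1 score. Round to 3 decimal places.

Per-class F1 score (2·TP/(2·TP+FP+FN)):
  order: TP=375, FP=173+134+135=442, FN=49+54+59=162 → 750/1354 = 0.5539
  refund: TP=353, FP=49+114+128=291, FN=173+149+125=447 → 706/1444 = 0.4889
  complaint: TP=670, FP=54+149+152=355, FN=134+114+104=352 → 1340/2047 = 0.6546
  other: TP=253, FP=59+125+104=288, FN=135+128+152=415 → 506/1209 = 0.4185
Macro-F1 score = mean = (0.5539 + 0.4889 + 0.6546 + 0.4185) / 4 = 0.529

0.529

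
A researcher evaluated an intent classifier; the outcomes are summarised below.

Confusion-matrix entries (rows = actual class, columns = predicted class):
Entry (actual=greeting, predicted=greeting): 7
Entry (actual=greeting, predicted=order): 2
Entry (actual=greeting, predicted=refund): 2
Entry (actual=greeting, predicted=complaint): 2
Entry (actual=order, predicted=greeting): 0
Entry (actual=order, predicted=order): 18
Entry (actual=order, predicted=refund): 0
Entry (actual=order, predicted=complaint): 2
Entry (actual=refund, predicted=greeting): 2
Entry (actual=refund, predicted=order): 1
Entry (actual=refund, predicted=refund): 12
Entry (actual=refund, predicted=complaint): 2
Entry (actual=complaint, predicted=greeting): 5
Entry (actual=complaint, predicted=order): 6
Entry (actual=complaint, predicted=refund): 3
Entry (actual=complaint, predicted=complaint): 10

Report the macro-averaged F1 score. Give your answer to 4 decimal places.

0.6226

Per-class F1 score (2·TP/(2·TP+FP+FN)):
  greeting: TP=7, FP=0+2+5=7, FN=2+2+2=6 → 14/27 = 0.51852
  order: TP=18, FP=2+1+6=9, FN=0+0+2=2 → 36/47 = 0.76596
  refund: TP=12, FP=2+0+3=5, FN=2+1+2=5 → 24/34 = 0.70588
  complaint: TP=10, FP=2+2+2=6, FN=5+6+3=14 → 20/40 = 0.50000
Macro-F1 score = mean = (0.51852 + 0.76596 + 0.70588 + 0.50000) / 4 = 0.6226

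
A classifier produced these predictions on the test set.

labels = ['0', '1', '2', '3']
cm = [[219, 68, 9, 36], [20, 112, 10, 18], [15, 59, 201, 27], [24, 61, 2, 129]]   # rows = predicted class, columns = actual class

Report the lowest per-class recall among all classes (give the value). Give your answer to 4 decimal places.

0.3733

Per-class recall (TP/(TP+FN)):
  0: TP=219, FN=20+15+24=59 → 219/278 = 0.78777
  1: TP=112, FN=68+59+61=188 → 112/300 = 0.37333
  2: TP=201, FN=9+10+2=21 → 201/222 = 0.90541
  3: TP=129, FN=36+18+27=81 → 129/210 = 0.61429
Lowest is class '1' with recall = 0.3733.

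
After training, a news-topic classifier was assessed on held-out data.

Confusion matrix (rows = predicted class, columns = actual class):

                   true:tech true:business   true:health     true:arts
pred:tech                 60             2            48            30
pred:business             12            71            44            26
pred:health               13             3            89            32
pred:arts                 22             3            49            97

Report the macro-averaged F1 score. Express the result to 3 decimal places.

0.532

Per-class F1 score (2·TP/(2·TP+FP+FN)):
  tech: TP=60, FP=2+48+30=80, FN=12+13+22=47 → 120/247 = 0.4858
  business: TP=71, FP=12+44+26=82, FN=2+3+3=8 → 142/232 = 0.6121
  health: TP=89, FP=13+3+32=48, FN=48+44+49=141 → 178/367 = 0.4850
  arts: TP=97, FP=22+3+49=74, FN=30+26+32=88 → 194/356 = 0.5449
Macro-F1 score = mean = (0.4858 + 0.6121 + 0.4850 + 0.5449) / 4 = 0.532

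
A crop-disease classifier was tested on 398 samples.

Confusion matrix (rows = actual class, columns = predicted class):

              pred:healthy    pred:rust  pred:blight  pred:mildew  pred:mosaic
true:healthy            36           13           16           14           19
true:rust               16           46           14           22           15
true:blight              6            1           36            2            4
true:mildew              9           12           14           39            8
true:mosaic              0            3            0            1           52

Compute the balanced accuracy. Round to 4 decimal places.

0.5827

Balanced accuracy = mean of per-class recall.
  healthy: recall = 36/98 = 0.36735
  rust: recall = 46/113 = 0.40708
  blight: recall = 36/49 = 0.73469
  mildew: recall = 39/82 = 0.47561
  mosaic: recall = 52/56 = 0.92857
Mean = (0.36735 + 0.40708 + 0.73469 + 0.47561 + 0.92857) / 5 = 0.5827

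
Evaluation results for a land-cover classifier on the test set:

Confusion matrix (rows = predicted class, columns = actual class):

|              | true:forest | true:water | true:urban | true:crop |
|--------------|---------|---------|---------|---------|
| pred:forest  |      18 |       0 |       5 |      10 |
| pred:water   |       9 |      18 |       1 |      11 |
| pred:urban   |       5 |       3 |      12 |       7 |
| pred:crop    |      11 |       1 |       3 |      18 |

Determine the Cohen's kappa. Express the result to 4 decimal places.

0.3330

Observed agreement pₒ = trace/N = 66/132 = 0.50000
Expected agreement pₑ = Σ (rowᵢ·colᵢ)/N² = (43·33 + 22·39 + 21·27 + 46·33)/132² = 0.25034
κ = (pₒ − pₑ)/(1 − pₑ) = (0.50000 − 0.25034)/(1 − 0.25034) = 0.3330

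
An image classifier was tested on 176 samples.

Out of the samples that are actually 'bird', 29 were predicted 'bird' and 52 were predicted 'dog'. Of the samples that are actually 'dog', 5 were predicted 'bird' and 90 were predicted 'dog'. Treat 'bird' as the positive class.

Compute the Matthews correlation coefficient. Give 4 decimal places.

0.3855

MCC = (TP·TN − FP·FN) / √((TP+FP)(TP+FN)(TN+FP)(TN+FN))
Numerator = 29·90 − 5·52 = 2350
Denominator = √(34·81·95·142) = √37151460 = 6095.1998
MCC = 2350 / 6095.1998 = 0.3855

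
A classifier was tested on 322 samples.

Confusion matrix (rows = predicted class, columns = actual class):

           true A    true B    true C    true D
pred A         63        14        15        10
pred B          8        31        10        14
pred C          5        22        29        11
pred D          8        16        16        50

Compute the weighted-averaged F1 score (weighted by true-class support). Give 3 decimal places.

Per-class F1 score (2·TP/(2·TP+FP+FN)):
  A: TP=63, FP=14+15+10=39, FN=8+5+8=21 → 126/186 = 0.6774
  B: TP=31, FP=8+10+14=32, FN=14+22+16=52 → 62/146 = 0.4247
  C: TP=29, FP=5+22+11=38, FN=15+10+16=41 → 58/137 = 0.4234
  D: TP=50, FP=8+16+16=40, FN=10+14+11=35 → 100/175 = 0.5714
Weighted-F1 score = Σ (supportᵢ/N)·F1 scoreᵢ with N=322: (84/322)·0.6774 + (83/322)·0.4247 + (70/322)·0.4234 + (85/322)·0.5714 = 0.529

0.529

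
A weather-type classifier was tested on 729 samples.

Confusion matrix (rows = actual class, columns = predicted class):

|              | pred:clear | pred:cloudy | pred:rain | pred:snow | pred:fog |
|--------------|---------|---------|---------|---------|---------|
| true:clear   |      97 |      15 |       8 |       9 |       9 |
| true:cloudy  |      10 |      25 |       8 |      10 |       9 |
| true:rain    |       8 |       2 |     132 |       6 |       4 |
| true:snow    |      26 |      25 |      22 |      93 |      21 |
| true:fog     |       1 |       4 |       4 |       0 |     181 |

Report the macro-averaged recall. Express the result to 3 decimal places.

Per-class recall (TP/(TP+FN)):
  clear: TP=97, FN=15+8+9+9=41 → 97/138 = 0.7029
  cloudy: TP=25, FN=10+8+10+9=37 → 25/62 = 0.4032
  rain: TP=132, FN=8+2+6+4=20 → 132/152 = 0.8684
  snow: TP=93, FN=26+25+22+21=94 → 93/187 = 0.4973
  fog: TP=181, FN=1+4+4+0=9 → 181/190 = 0.9526
Macro-recall = mean = (0.7029 + 0.4032 + 0.8684 + 0.4973 + 0.9526) / 5 = 0.685

0.685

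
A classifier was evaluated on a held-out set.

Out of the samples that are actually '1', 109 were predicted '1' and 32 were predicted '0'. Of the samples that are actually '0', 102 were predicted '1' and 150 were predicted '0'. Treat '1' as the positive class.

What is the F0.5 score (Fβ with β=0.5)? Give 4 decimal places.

0.5533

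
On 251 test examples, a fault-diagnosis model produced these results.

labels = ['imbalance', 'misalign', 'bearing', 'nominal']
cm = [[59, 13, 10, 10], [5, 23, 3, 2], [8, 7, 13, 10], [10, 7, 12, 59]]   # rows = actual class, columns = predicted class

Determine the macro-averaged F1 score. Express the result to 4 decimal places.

0.5682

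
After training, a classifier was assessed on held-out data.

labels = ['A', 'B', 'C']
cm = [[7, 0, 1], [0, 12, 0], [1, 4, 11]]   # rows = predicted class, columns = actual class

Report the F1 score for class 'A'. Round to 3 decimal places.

Treat 'A' as positive and all other classes as negative.
F1 score = 2·TP/(2·TP+FP+FN).
A: TP=7, FP=0+1=1, FN=0+1=1 → 14/16 = 0.8750

0.875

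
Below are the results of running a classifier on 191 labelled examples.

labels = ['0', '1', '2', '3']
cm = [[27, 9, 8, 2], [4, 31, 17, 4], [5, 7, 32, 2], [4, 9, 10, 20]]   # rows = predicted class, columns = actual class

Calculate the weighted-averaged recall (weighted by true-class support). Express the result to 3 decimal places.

0.576

Per-class recall (TP/(TP+FN)):
  0: TP=27, FN=4+5+4=13 → 27/40 = 0.6750
  1: TP=31, FN=9+7+9=25 → 31/56 = 0.5536
  2: TP=32, FN=8+17+10=35 → 32/67 = 0.4776
  3: TP=20, FN=2+4+2=8 → 20/28 = 0.7143
Weighted-recall = Σ (supportᵢ/N)·recallᵢ with N=191: (40/191)·0.6750 + (56/191)·0.5536 + (67/191)·0.4776 + (28/191)·0.7143 = 0.576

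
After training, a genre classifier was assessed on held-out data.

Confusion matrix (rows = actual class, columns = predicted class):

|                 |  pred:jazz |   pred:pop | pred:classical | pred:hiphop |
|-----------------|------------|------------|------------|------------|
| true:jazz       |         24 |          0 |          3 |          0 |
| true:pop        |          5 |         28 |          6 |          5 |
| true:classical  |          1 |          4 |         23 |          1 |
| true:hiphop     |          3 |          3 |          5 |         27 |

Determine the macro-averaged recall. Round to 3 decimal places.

0.757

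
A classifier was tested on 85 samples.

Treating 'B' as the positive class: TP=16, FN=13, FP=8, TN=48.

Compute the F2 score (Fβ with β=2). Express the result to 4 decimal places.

0.5714

Fβ = (1+β²)·TP / ((1+β²)·TP + β²·FN + FP), with β²=4
= 5·16 / (5·16 + 4·13 + 8) = 0.5714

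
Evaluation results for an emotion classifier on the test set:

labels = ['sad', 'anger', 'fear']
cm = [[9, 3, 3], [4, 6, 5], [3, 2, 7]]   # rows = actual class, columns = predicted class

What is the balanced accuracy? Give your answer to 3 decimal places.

0.528

Balanced accuracy = mean of per-class recall.
  sad: recall = 9/15 = 0.6000
  anger: recall = 6/15 = 0.4000
  fear: recall = 7/12 = 0.5833
Mean = (0.6000 + 0.4000 + 0.5833) / 3 = 0.528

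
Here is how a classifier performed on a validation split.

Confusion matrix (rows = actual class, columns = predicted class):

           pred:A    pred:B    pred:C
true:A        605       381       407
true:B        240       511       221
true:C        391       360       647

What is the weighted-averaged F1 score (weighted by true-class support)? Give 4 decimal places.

0.4689

Per-class F1 score (2·TP/(2·TP+FP+FN)):
  A: TP=605, FP=240+391=631, FN=381+407=788 → 1210/2629 = 0.46025
  B: TP=511, FP=381+360=741, FN=240+221=461 → 1022/2224 = 0.45953
  C: TP=647, FP=407+221=628, FN=391+360=751 → 1294/2673 = 0.48410
Weighted-F1 score = Σ (supportᵢ/N)·F1 scoreᵢ with N=3763: (1393/3763)·0.46025 + (972/3763)·0.45953 + (1398/3763)·0.48410 = 0.4689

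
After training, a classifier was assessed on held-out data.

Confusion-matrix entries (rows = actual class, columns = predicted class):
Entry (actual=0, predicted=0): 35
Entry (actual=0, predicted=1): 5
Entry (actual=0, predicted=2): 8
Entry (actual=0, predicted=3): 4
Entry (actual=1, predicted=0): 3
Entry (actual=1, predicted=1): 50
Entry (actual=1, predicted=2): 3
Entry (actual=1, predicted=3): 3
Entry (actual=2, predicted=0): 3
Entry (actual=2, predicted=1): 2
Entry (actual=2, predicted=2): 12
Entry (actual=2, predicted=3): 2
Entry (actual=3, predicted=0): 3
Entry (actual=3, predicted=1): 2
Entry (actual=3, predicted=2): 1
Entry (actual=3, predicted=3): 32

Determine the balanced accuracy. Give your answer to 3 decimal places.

Balanced accuracy = mean of per-class recall.
  0: recall = 35/52 = 0.6731
  1: recall = 50/59 = 0.8475
  2: recall = 12/19 = 0.6316
  3: recall = 32/38 = 0.8421
Mean = (0.6731 + 0.8475 + 0.6316 + 0.8421) / 4 = 0.749

0.749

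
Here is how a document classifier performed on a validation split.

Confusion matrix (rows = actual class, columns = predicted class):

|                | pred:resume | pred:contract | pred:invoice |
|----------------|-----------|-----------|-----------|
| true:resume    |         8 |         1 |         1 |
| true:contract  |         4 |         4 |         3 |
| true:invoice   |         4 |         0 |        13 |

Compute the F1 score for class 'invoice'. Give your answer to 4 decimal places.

0.7647

F1 score = 2·TP/(2·TP+FP+FN).
invoice: TP=13, FP=1+3=4, FN=4+0=4 → 26/34 = 0.76471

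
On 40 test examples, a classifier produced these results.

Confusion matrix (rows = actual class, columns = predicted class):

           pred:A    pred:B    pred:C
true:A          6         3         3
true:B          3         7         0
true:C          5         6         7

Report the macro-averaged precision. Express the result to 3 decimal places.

0.522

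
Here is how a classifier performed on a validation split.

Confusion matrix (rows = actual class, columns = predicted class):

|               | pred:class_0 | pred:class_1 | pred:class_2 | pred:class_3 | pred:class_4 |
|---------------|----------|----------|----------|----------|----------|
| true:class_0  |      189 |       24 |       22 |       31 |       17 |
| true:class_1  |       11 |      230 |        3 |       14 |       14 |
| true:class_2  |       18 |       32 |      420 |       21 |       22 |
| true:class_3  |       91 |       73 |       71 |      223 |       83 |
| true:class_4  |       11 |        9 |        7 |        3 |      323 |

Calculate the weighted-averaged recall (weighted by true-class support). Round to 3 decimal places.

0.706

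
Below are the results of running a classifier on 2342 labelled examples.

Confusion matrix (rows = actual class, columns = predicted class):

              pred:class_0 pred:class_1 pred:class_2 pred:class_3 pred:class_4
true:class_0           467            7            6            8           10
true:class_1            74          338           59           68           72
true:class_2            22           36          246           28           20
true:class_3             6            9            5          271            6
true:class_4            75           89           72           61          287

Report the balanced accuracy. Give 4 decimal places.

Balanced accuracy = mean of per-class recall.
  class_0: recall = 467/498 = 0.93775
  class_1: recall = 338/611 = 0.55319
  class_2: recall = 246/352 = 0.69886
  class_3: recall = 271/297 = 0.91246
  class_4: recall = 287/584 = 0.49144
Mean = (0.93775 + 0.55319 + 0.69886 + 0.91246 + 0.49144) / 5 = 0.7187

0.7187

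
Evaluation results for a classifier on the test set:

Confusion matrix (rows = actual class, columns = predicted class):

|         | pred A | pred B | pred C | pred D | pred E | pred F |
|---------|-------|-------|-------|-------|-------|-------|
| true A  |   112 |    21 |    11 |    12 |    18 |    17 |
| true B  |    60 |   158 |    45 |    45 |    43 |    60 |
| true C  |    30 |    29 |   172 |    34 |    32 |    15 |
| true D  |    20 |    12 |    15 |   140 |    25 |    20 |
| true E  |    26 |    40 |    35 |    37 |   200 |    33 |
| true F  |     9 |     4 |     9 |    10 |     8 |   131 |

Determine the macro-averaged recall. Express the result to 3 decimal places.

0.572

Per-class recall (TP/(TP+FN)):
  A: TP=112, FN=21+11+12+18+17=79 → 112/191 = 0.5864
  B: TP=158, FN=60+45+45+43+60=253 → 158/411 = 0.3844
  C: TP=172, FN=30+29+34+32+15=140 → 172/312 = 0.5513
  D: TP=140, FN=20+12+15+25+20=92 → 140/232 = 0.6034
  E: TP=200, FN=26+40+35+37+33=171 → 200/371 = 0.5391
  F: TP=131, FN=9+4+9+10+8=40 → 131/171 = 0.7661
Macro-recall = mean = (0.5864 + 0.3844 + 0.5513 + 0.6034 + 0.5391 + 0.7661) / 6 = 0.572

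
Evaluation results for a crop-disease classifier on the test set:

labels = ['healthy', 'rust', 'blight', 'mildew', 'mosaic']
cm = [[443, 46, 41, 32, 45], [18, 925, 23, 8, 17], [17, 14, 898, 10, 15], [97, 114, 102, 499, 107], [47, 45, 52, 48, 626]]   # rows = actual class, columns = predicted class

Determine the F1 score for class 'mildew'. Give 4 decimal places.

0.6583

F1 score = 2·TP/(2·TP+FP+FN).
mildew: TP=499, FP=32+8+10+48=98, FN=97+114+102+107=420 → 998/1516 = 0.65831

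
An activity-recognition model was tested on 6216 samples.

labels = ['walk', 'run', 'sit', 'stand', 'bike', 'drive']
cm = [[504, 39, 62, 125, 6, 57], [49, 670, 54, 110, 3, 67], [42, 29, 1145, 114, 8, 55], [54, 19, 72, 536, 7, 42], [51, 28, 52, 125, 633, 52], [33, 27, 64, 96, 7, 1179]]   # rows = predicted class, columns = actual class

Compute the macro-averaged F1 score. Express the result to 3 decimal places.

0.737

Per-class F1 score (2·TP/(2·TP+FP+FN)):
  walk: TP=504, FP=39+62+125+6+57=289, FN=49+42+54+51+33=229 → 1008/1526 = 0.6606
  run: TP=670, FP=49+54+110+3+67=283, FN=39+29+19+28+27=142 → 1340/1765 = 0.7592
  sit: TP=1145, FP=42+29+114+8+55=248, FN=62+54+72+52+64=304 → 2290/2842 = 0.8058
  stand: TP=536, FP=54+19+72+7+42=194, FN=125+110+114+125+96=570 → 1072/1836 = 0.5839
  bike: TP=633, FP=51+28+52+125+52=308, FN=6+3+8+7+7=31 → 1266/1605 = 0.7888
  drive: TP=1179, FP=33+27+64+96+7=227, FN=57+67+55+42+52=273 → 2358/2858 = 0.8251
Macro-F1 score = mean = (0.6606 + 0.7592 + 0.8058 + 0.5839 + 0.7888 + 0.8251) / 6 = 0.737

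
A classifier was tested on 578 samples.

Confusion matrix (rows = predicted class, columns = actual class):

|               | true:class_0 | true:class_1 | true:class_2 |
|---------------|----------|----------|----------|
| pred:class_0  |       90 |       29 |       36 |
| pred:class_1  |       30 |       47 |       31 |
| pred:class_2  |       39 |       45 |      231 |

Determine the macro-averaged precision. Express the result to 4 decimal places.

Per-class precision (TP/(TP+FP)):
  class_0: TP=90, FP=29+36=65 → 90/155 = 0.58065
  class_1: TP=47, FP=30+31=61 → 47/108 = 0.43519
  class_2: TP=231, FP=39+45=84 → 231/315 = 0.73333
Macro-precision = mean = (0.58065 + 0.43519 + 0.73333) / 3 = 0.5831

0.5831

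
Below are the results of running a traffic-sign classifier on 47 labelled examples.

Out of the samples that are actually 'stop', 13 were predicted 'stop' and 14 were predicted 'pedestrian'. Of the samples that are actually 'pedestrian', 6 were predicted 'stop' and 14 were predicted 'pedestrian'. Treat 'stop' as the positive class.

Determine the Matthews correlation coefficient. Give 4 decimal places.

MCC = (TP·TN − FP·FN) / √((TP+FP)(TP+FN)(TN+FP)(TN+FN))
Numerator = 13·14 − 6·14 = 98
Denominator = √(19·27·20·28) = √287280 = 535.9851
MCC = 98 / 535.9851 = 0.1828

0.1828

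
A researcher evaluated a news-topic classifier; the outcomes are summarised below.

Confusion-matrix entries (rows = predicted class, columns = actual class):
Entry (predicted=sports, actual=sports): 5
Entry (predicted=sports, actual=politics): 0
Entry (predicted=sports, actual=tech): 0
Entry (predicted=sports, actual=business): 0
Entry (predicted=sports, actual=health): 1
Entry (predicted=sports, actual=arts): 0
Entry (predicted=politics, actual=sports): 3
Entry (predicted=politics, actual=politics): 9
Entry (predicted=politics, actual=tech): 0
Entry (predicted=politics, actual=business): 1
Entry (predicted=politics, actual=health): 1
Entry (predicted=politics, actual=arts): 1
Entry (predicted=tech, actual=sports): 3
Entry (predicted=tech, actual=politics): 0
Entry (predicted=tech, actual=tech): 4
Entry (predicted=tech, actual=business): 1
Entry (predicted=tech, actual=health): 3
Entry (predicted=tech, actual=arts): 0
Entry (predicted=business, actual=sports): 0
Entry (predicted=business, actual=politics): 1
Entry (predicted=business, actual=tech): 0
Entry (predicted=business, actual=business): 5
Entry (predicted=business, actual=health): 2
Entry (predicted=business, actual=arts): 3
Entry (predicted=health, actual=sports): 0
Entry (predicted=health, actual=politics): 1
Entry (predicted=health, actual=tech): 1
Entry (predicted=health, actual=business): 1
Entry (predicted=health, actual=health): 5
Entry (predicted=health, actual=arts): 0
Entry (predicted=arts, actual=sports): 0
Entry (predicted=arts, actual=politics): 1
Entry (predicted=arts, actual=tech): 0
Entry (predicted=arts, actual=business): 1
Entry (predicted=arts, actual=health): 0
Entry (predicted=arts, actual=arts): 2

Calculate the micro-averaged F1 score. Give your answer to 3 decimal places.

0.545

Micro-averaging pools counts across classes: ΣTP=30, ΣFP=25, ΣFN=25.
Micro-F1 score = 2·TP/(2·TP+FP+FN) on pooled counts = 0.545 (equals overall accuracy in single-label multiclass).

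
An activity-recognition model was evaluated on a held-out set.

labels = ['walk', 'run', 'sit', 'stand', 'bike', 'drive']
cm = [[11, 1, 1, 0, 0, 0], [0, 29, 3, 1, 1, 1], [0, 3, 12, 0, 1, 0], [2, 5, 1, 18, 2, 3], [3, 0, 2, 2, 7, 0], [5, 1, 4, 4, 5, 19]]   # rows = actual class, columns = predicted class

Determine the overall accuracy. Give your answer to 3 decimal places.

Accuracy = trace / total = (11+29+12+18+7+19=96) / 147 = 96/147 = 0.653

0.653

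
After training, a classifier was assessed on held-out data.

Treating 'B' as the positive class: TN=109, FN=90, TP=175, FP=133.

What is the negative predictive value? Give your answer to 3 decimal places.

0.548

NPV = TN/(TN+FN) = 109/(109+90) = 0.548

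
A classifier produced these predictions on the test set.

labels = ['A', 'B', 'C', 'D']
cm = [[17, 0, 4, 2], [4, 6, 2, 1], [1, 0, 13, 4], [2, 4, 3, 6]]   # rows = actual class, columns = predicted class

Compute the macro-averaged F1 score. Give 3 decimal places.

0.581

Per-class F1 score (2·TP/(2·TP+FP+FN)):
  A: TP=17, FP=4+1+2=7, FN=0+4+2=6 → 34/47 = 0.7234
  B: TP=6, FP=0+0+4=4, FN=4+2+1=7 → 12/23 = 0.5217
  C: TP=13, FP=4+2+3=9, FN=1+0+4=5 → 26/40 = 0.6500
  D: TP=6, FP=2+1+4=7, FN=2+4+3=9 → 12/28 = 0.4286
Macro-F1 score = mean = (0.7234 + 0.5217 + 0.6500 + 0.4286) / 4 = 0.581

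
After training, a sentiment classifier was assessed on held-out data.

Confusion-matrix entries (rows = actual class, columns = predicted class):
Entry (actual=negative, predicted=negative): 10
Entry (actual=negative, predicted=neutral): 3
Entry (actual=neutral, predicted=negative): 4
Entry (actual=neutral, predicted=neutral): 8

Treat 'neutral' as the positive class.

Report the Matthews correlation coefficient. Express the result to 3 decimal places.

MCC = (TP·TN − FP·FN) / √((TP+FP)(TP+FN)(TN+FP)(TN+FN))
Numerator = 8·10 − 3·4 = 68
Denominator = √(11·12·13·14) = √24024 = 154.9968
MCC = 68 / 154.9968 = 0.439

0.439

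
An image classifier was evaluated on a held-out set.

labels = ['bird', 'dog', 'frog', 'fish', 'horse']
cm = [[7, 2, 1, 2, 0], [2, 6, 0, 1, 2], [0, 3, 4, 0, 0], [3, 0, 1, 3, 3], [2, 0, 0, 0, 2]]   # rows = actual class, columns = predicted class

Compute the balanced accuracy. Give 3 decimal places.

Balanced accuracy = mean of per-class recall.
  bird: recall = 7/12 = 0.5833
  dog: recall = 6/11 = 0.5455
  frog: recall = 4/7 = 0.5714
  fish: recall = 3/10 = 0.3000
  horse: recall = 2/4 = 0.5000
Mean = (0.5833 + 0.5455 + 0.5714 + 0.3000 + 0.5000) / 5 = 0.500

0.500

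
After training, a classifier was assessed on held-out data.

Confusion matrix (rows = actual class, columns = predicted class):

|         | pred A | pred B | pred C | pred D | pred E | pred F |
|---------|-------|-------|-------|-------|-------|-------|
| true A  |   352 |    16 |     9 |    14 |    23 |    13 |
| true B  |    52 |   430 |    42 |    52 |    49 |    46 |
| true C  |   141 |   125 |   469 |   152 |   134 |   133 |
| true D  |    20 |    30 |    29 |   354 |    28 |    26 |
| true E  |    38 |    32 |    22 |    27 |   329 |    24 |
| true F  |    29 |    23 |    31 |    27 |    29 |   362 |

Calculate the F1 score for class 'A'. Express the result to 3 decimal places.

0.665

Treat 'A' as positive and all other classes as negative.
F1 score = 2·TP/(2·TP+FP+FN).
A: TP=352, FP=52+141+20+38+29=280, FN=16+9+14+23+13=75 → 704/1059 = 0.6648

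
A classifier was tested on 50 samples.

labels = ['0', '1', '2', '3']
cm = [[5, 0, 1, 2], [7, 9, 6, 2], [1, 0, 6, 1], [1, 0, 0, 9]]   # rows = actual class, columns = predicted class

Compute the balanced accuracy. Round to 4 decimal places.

0.6625

Balanced accuracy = mean of per-class recall.
  0: recall = 5/8 = 0.62500
  1: recall = 9/24 = 0.37500
  2: recall = 6/8 = 0.75000
  3: recall = 9/10 = 0.90000
Mean = (0.62500 + 0.37500 + 0.75000 + 0.90000) / 4 = 0.6625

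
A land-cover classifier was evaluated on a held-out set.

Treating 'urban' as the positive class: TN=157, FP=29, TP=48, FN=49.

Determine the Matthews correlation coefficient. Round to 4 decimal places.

MCC = (TP·TN − FP·FN) / √((TP+FP)(TP+FN)(TN+FP)(TN+FN))
Numerator = 48·157 − 29·49 = 6115
Denominator = √(77·97·186·206) = √286182204 = 16916.9206
MCC = 6115 / 16916.9206 = 0.3615

0.3615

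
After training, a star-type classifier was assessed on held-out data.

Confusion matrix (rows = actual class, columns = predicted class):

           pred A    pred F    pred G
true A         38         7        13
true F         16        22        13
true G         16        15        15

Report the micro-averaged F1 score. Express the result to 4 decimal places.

Micro-averaging pools counts across classes: ΣTP=75, ΣFP=80, ΣFN=80.
Micro-F1 score = 2·TP/(2·TP+FP+FN) on pooled counts = 0.4839 (equals overall accuracy in single-label multiclass).

0.4839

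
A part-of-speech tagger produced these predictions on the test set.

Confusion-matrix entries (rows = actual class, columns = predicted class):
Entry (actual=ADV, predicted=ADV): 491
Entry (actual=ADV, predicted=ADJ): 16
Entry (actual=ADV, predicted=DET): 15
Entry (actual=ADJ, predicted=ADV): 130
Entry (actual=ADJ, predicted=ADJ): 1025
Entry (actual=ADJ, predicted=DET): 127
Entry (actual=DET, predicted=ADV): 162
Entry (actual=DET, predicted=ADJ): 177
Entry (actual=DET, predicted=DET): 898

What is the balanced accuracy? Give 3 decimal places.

0.822

Balanced accuracy = mean of per-class recall.
  ADV: recall = 491/522 = 0.9406
  ADJ: recall = 1025/1282 = 0.7995
  DET: recall = 898/1237 = 0.7259
Mean = (0.9406 + 0.7995 + 0.7259) / 3 = 0.822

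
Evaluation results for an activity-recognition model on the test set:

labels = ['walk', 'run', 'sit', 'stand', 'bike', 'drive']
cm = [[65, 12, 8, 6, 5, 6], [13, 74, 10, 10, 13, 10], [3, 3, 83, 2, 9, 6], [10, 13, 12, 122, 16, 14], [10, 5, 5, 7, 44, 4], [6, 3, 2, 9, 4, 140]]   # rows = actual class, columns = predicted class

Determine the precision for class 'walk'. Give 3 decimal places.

Take TP from the diagonal, FP from the rest of the 'walk' prediction marginal, FN from the rest of the 'walk' actual marginal.
precision = TP/(TP+FP).
walk: TP=65, FP=13+3+10+10+6=42 → 65/107 = 0.6075

0.607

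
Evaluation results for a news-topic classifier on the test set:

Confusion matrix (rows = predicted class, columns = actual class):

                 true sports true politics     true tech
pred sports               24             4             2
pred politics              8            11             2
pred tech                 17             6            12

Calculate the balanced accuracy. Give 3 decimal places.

Balanced accuracy = mean of per-class recall.
  sports: recall = 24/49 = 0.4898
  politics: recall = 11/21 = 0.5238
  tech: recall = 12/16 = 0.7500
Mean = (0.4898 + 0.5238 + 0.7500) / 3 = 0.588

0.588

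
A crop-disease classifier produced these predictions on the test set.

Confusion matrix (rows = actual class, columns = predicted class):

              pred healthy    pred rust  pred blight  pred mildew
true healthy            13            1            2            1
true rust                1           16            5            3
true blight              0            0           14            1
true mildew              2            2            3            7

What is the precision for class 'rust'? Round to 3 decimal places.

0.842

precision = TP/(TP+FP).
rust: TP=16, FP=1+0+2=3 → 16/19 = 0.8421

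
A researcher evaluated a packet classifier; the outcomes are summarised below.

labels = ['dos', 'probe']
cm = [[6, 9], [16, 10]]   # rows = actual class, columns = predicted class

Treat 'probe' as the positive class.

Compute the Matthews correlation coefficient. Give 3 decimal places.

-0.208

MCC = (TP·TN − FP·FN) / √((TP+FP)(TP+FN)(TN+FP)(TN+FN))
Numerator = 10·6 − 9·16 = -84
Denominator = √(19·26·15·22) = √163020 = 403.7574
MCC = -84 / 403.7574 = -0.208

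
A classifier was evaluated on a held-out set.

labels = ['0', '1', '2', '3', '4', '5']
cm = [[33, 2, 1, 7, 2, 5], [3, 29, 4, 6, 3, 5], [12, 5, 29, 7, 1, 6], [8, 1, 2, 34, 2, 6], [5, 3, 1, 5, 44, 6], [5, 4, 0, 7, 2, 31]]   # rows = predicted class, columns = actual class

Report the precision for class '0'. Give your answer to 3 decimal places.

One-vs-rest for '0': TP = diagonal; FP = other classes predicted '0'; FN = '0' predicted as other.
precision = TP/(TP+FP).
0: TP=33, FP=2+1+7+2+5=17 → 33/50 = 0.6600

0.660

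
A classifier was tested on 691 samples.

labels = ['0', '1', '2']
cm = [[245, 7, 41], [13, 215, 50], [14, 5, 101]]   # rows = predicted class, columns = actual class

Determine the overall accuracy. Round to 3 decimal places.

0.812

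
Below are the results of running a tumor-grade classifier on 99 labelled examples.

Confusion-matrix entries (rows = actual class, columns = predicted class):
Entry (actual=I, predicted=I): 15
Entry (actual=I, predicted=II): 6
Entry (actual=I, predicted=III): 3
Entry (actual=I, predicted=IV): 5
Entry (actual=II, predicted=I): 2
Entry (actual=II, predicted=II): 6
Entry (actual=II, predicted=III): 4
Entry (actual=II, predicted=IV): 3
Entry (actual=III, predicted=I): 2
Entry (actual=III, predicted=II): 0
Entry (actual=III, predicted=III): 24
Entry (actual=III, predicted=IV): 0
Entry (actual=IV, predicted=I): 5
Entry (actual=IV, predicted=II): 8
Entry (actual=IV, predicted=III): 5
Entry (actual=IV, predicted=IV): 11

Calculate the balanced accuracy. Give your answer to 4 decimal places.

Balanced accuracy = mean of per-class recall.
  I: recall = 15/29 = 0.51724
  II: recall = 6/15 = 0.40000
  III: recall = 24/26 = 0.92308
  IV: recall = 11/29 = 0.37931
Mean = (0.51724 + 0.40000 + 0.92308 + 0.37931) / 4 = 0.5549

0.5549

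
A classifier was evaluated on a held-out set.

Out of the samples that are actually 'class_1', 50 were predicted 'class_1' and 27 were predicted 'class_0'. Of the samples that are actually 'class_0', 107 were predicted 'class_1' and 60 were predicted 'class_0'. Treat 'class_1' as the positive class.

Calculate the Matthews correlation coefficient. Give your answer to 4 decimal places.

0.0084

MCC = (TP·TN − FP·FN) / √((TP+FP)(TP+FN)(TN+FP)(TN+FN))
Numerator = 50·60 − 107·27 = 111
Denominator = √(157·77·167·87) = √175641081 = 13252.9650
MCC = 111 / 13252.9650 = 0.0084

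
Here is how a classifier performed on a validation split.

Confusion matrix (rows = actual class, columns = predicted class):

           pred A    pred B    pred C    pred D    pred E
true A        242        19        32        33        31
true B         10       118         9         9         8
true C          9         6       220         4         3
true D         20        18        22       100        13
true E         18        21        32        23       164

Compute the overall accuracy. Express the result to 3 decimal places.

0.713

Accuracy = trace / total = (242+118+220+100+164=844) / 1184 = 844/1184 = 0.713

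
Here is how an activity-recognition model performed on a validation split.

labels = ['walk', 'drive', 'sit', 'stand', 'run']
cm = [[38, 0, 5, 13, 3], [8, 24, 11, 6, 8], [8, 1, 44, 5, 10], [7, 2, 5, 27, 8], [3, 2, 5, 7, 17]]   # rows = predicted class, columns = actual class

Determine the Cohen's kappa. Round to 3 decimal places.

0.449

Observed agreement pₒ = trace/N = 150/267 = 0.5618
Expected agreement pₑ = Σ (rowᵢ·colᵢ)/N² = (64·59 + 29·57 + 70·68 + 58·49 + 46·34)/267² = 0.2047
κ = (pₒ − pₑ)/(1 − pₑ) = (0.5618 − 0.2047)/(1 − 0.2047) = 0.449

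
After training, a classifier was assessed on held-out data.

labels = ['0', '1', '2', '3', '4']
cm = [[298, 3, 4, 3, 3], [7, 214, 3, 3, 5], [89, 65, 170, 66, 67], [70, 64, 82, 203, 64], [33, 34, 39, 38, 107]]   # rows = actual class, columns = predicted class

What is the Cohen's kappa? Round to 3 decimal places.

Observed agreement pₒ = trace/N = 992/1734 = 0.5721
Expected agreement pₑ = Σ (rowᵢ·colᵢ)/N² = (311·497 + 232·380 + 457·298 + 483·313 + 251·246)/1734² = 0.1968
κ = (pₒ − pₑ)/(1 − pₑ) = (0.5721 − 0.1968)/(1 − 0.1968) = 0.467

0.467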